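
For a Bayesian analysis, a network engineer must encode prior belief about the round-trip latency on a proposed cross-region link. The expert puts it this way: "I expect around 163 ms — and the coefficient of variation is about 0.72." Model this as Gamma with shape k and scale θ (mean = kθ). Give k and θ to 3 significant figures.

k ≈ 1.93, θ ≈ 84.5

For Gamma(k, scale θ): mean = kθ, variance = kθ², so CV = 1/√k.
CV = 0.72, hence k = 1/CV² = 1.93.
Then θ = mean/k = 163/1.93 = 84.5.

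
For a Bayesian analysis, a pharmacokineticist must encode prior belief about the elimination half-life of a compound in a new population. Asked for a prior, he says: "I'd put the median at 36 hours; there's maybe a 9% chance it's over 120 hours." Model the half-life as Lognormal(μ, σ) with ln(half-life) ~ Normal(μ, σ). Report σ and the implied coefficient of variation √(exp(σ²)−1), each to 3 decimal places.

If T ~ Lognormal(μ,σ) then ln T ~ Normal(μ,σ), so the p-quantile of ln T is μ + z_p·σ.
ln(36) = 3.584 and ln(120) = 4.787; z_{0.5} = 0, z_{0.91} = 1.341.
σ = (4.787 − 3.584)/(1.341 − (0)) = 0.898.
μ = 3.584 − (0)·0.898 = 3.584.
CV = √(exp(σ²)−1) = √(exp(0.8064)−1) = 1.113.

σ ≈ 0.898, CV ≈ 1.113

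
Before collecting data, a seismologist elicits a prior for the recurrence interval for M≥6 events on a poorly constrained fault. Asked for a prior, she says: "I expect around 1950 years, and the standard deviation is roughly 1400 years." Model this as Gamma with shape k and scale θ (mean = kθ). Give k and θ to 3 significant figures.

For Gamma(k, scale θ): mean = kθ, variance = kθ², so CV = 1/√k.
CV = SD/mean = 1400/1950 = 0.7179, hence k = 1/CV² = 1.94.
Then θ = mean/k = 1950/1.94 = 1010.

k ≈ 1.94, θ ≈ 1010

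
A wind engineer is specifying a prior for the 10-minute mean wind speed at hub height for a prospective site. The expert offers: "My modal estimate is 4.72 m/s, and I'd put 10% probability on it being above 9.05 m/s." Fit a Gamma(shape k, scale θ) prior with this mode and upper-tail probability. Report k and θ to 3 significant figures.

Gamma(k,θ) with k>1 has mode (k−1)θ, so θ = 4.72/(k−1).
Need P(X < 9.05) = 0.9 with θ tied to k this way. Start at k = 2, θ = 4.72: P(X<9.05) ≈ 0.571.
Too low — raise k to concentrate. Iterating converges to k ≈ 5.51.
Then θ = 4.72/(5.51−1) ≈ 1.05.

k ≈ 5.51, θ ≈ 1.05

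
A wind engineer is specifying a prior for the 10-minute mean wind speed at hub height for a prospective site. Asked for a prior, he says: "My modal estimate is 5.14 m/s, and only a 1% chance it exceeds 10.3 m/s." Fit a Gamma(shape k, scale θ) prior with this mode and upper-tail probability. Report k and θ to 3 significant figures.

Gamma(k,θ) with k>1 has mode (k−1)θ, so θ = 5.14/(k−1).
Need P(X < 10.3) = 0.99 with θ tied to k this way. Start at k = 2, θ = 5.14: P(X<10.3) ≈ 0.595.
Too low — raise k to concentrate. Iterating converges to k ≈ 11.2.
Then θ = 5.14/(11.2−1) ≈ 0.506.

k ≈ 11.2, θ ≈ 0.506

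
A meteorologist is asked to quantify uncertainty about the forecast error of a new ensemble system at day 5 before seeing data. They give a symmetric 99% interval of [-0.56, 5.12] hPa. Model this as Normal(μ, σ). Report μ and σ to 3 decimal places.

A symmetric 99% interval runs μ ± z·σ with z = 2.576.
Half-width = 2.84, so σ = 2.84/2.576 = 1.103.
μ is the interval midpoint, 2.280.

μ = 2.280, σ = 1.103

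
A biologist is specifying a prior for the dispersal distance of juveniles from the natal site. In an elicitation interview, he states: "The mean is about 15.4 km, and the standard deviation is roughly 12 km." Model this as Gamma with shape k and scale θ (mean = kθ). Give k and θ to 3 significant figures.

k ≈ 1.65, θ ≈ 9.35

For Gamma(k, scale θ): mean = kθ, variance = kθ², so CV = 1/√k.
CV = SD/mean = 12/15.4 = 0.7792, hence k = 1/CV² = 1.65.
Then θ = mean/k = 15.4/1.65 = 9.35.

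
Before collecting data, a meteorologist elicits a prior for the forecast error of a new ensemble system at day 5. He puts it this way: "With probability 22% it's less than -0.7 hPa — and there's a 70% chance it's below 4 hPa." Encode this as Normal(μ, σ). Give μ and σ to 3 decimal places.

μ = 2.099, σ = 3.625

The p-quantile of Normal(μ,σ) is μ + z_p·σ, with z_{0.22} = -0.7722 and z_{0.7} = 0.5244.
Eliminate σ: μ = (z₂·x₁ − z₁·x₂)/(z₂ − z₁) = (0.5244·-0.7 − (-0.7722)·4)/1.297 = 2.099.
Then σ = (x₂ − x₁)/(z₂ − z₁) = (4 − -0.7)/1.297 = 3.625.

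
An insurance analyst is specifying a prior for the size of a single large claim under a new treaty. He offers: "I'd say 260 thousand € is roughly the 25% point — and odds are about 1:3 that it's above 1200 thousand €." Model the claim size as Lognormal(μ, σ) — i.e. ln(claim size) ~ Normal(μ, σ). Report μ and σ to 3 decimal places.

If T ~ Lognormal(μ,σ) then ln T ~ Normal(μ,σ), so the p-quantile of ln T is μ + z_p·σ.
ln(260) = 5.561 and ln(1200) = 7.09; z_{0.25} = -0.6745, z_{0.75} = 0.6745.
σ = (7.09 − 5.561)/(0.6745 − (-0.6745)) = 1.134.
μ = 5.561 − (-0.6745)·1.134 = 6.325.

μ ≈ 6.325, σ ≈ 1.134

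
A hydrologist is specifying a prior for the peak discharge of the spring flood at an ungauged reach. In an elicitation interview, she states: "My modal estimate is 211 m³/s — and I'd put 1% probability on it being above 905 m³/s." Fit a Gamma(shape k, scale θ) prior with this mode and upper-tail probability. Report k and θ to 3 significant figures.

k ≈ 2.93, θ ≈ 109

Gamma(k,θ) with k>1 has mode (k−1)θ, so θ = 211/(k−1).
Need P(X < 905) = 0.99 with θ tied to k this way. Start at k = 2, θ = 211: P(X<905) ≈ 0.927.
Too low — raise k to concentrate. Iterating converges to k ≈ 2.93.
Then θ = 211/(2.93−1) ≈ 109.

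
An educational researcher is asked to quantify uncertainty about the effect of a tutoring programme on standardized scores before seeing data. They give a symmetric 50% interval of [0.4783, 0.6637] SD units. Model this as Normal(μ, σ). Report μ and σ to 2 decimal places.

A symmetric 50% interval runs μ ± z·σ with z = 0.6745.
Half-width = 0.0927, so σ = 0.0927/0.6745 = 0.14.
μ is the interval midpoint, 0.57.

μ = 0.57, σ = 0.14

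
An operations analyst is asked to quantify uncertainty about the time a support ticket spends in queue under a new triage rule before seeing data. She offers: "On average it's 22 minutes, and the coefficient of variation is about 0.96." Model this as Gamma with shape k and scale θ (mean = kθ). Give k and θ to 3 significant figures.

For Gamma(k, scale θ): mean = kθ, variance = kθ², so CV = 1/√k.
CV = 0.96, hence k = 1/CV² = 1.09.
Then θ = mean/k = 22/1.09 = 20.3.

k ≈ 1.09, θ ≈ 20.3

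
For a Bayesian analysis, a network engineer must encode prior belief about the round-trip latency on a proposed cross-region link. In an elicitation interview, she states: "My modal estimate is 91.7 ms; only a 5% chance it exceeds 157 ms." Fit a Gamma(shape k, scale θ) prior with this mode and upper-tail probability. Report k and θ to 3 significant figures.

Gamma(k,θ) with k>1 has mode (k−1)θ, so θ = 91.7/(k−1).
Need P(X < 157) = 0.95 with θ tied to k this way. Start at k = 2, θ = 91.7: P(X<157) ≈ 0.511.
Too low — raise k to concentrate. Iterating converges to k ≈ 10.7.
Then θ = 91.7/(10.7−1) ≈ 9.5.

k ≈ 10.7, θ ≈ 9.5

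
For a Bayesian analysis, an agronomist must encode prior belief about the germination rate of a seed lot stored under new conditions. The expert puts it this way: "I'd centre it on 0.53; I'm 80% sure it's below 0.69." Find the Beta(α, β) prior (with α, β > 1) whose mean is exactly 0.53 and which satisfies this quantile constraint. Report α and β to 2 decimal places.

With mean 0.53 fixed, write α = 0.53s, β = 0.47s where s = α+β.
Need P(θ < 0.69) = 0.8 under Beta(0.53s, 0.47s). Normal approximation: (q−m)/√(m(1−m)/s) ≈ z_{0.8} = 0.842, so s ≈ 0.53·0.47·(0.842)²/(0.69−0.53)² = 6.9.
At s = 6.9: P(θ<0.69) ≈ 0.797. Adjusting to match 0.8 gives s ≈ 7.06.
So α = 0.53·7.06 ≈ 3.74, β = 0.47·7.06 ≈ 3.32.

α ≈ 3.74, β ≈ 3.32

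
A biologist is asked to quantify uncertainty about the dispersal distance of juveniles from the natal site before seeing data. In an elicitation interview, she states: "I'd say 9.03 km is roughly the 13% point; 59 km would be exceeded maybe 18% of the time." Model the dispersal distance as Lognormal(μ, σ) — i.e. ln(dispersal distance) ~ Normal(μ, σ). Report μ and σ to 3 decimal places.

μ ≈ 3.236, σ ≈ 0.919

If T ~ Lognormal(μ,σ) then ln T ~ Normal(μ,σ), so the p-quantile of ln T is μ + z_p·σ.
ln(9.03) = 2.201 and ln(59) = 4.078; z_{0.13} = -1.126, z_{0.82} = 0.9154.
σ = (4.078 − 2.201)/(0.9154 − (-1.126)) = 0.919.
μ = 2.201 − (-1.126)·0.919 = 3.236.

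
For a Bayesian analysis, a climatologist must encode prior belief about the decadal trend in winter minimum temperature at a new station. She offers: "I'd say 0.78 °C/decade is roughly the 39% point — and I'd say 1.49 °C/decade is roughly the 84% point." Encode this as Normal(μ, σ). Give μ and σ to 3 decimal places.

μ = 0.936, σ = 0.557

The p-quantile of Normal(μ,σ) is μ + z_p·σ, with z_{0.39} = -0.2793 and z_{0.84} = 0.9945.
Eliminate σ: μ = (z₂·x₁ − z₁·x₂)/(z₂ − z₁) = (0.9945·0.78 − (-0.2793)·1.49)/1.274 = 0.936.
Then σ = (x₂ − x₁)/(z₂ − z₁) = (1.49 − 0.78)/1.274 = 0.557.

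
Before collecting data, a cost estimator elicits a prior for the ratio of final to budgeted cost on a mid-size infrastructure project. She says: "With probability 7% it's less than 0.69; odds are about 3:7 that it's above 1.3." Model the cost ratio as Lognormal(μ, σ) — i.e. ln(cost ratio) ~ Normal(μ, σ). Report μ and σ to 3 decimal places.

If T ~ Lognormal(μ,σ) then ln T ~ Normal(μ,σ), so the p-quantile of ln T is μ + z_p·σ.
ln(0.69) = -0.3711 and ln(1.3) = 0.2624; z_{0.07} = -1.476, z_{0.7} = 0.5244.
σ = (0.2624 − -0.3711)/(0.5244 − (-1.476)) = 0.317.
μ = -0.3711 − (-1.476)·0.317 = 0.096.

μ ≈ 0.096, σ ≈ 0.317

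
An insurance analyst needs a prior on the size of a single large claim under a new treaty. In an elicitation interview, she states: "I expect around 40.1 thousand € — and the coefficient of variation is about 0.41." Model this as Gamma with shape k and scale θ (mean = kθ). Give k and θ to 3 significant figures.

For Gamma(k, scale θ): mean = kθ, variance = kθ², so CV = 1/√k.
CV = 0.41, hence k = 1/CV² = 5.95.
Then θ = mean/k = 40.1/5.95 = 6.74.

k ≈ 5.95, θ ≈ 6.74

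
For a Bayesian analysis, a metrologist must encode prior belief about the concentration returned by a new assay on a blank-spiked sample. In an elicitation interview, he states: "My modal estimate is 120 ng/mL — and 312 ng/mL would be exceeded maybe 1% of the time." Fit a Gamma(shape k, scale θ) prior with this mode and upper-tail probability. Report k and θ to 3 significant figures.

Gamma(k,θ) with k>1 has mode (k−1)θ, so θ = 120/(k−1).
Need P(X < 312) = 0.99 with θ tied to k this way. Start at k = 2, θ = 120: P(X<312) ≈ 0.733.
Too low — raise k to concentrate. Iterating converges to k ≈ 6.1.
Then θ = 120/(6.1−1) ≈ 23.5.

k ≈ 6.1, θ ≈ 23.5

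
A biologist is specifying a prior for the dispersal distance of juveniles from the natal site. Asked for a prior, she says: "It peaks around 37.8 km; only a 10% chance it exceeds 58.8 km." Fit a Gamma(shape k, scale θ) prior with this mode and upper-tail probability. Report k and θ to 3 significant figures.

Gamma(k,θ) with k>1 has mode (k−1)θ, so θ = 37.8/(k−1).
Need P(X < 58.8) = 0.9 with θ tied to k this way. Start at k = 2, θ = 37.8: P(X<58.8) ≈ 0.461.
Too low — raise k to concentrate. Iterating converges to k ≈ 10.6.
Then θ = 37.8/(10.6−1) ≈ 3.94.

k ≈ 10.6, θ ≈ 3.94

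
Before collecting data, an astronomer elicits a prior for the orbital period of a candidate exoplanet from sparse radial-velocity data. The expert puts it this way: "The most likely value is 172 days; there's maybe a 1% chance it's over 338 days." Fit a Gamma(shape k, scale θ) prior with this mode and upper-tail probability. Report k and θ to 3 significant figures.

k ≈ 11.8, θ ≈ 15.9

Gamma(k,θ) with k>1 has mode (k−1)θ, so θ = 172/(k−1).
Need P(X < 338) = 0.99 with θ tied to k this way. Start at k = 2, θ = 172: P(X<338) ≈ 0.584.
Too low — raise k to concentrate. Iterating converges to k ≈ 11.8.
Then θ = 172/(11.8−1) ≈ 15.9.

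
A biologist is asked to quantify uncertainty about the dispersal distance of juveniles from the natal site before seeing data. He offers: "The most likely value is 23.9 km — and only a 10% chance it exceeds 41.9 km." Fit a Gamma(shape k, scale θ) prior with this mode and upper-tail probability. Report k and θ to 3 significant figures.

Gamma(k,θ) with k>1 has mode (k−1)θ, so θ = 23.9/(k−1).
Need P(X < 41.9) = 0.9 with θ tied to k this way. Start at k = 2, θ = 23.9: P(X<41.9) ≈ 0.523.
Too low — raise k to concentrate. Iterating converges to k ≈ 7.03.
Then θ = 23.9/(7.03−1) ≈ 3.97.

k ≈ 7.03, θ ≈ 3.97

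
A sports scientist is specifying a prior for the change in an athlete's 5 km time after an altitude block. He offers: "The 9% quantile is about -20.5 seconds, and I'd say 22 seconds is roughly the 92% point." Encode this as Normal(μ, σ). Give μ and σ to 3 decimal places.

For Normal(μ,σ), the p-quantile is μ + z_p·σ. Here z_{0.09} = -1.341, z_{0.92} = 1.405.
So -20.5 = μ − 1.341σ and 22 = μ + 1.405σ.
Subtracting: σ = (22 − -20.5)/(1.405 − (-1.341)) = 15.478.
Then μ = -20.5 − (-1.341)·15.478 = 0.252.

μ = 0.252, σ = 15.478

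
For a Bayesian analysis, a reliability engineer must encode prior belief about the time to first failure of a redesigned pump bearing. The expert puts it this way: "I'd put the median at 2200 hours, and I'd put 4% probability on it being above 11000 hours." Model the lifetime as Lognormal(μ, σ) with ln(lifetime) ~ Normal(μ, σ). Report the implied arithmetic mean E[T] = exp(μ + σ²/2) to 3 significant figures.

E[T] ≈ 3360 hours

If T ~ Lognormal(μ,σ) then ln T ~ Normal(μ,σ), so the p-quantile of ln T is μ + z_p·σ.
ln(2200) = 7.696 and ln(11000) = 9.306; z_{0.5} = 0, z_{0.96} = 1.751.
σ = (9.306 − 7.696)/(1.751 − (0)) = 0.919.
μ = 7.696 − (0)·0.919 = 7.696.
E[T] = exp(μ + σ²/2) = exp(7.696 + 0.4226) = 3360 hours.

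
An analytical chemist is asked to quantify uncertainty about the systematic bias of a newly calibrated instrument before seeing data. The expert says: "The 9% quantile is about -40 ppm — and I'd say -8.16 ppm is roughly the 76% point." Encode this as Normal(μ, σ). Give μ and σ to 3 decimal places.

The p-quantile of Normal(μ,σ) is μ + z_p·σ, with z_{0.09} = -1.341 and z_{0.76} = 0.7063.
Eliminate σ: μ = (z₂·x₁ − z₁·x₂)/(z₂ − z₁) = (0.7063·-40 − (-1.341)·-8.16)/2.047 = -19.146.
Then σ = (x₂ − x₁)/(z₂ − z₁) = (-8.16 − -40)/2.047 = 15.554.

μ = -19.146, σ = 15.554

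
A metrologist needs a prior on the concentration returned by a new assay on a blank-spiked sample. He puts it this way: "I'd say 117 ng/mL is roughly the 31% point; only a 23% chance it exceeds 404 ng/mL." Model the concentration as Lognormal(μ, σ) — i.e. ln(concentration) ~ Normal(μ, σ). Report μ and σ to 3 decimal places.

If T ~ Lognormal(μ,σ) then ln T ~ Normal(μ,σ), so the p-quantile of ln T is μ + z_p·σ.
ln(117) = 4.762 and ln(404) = 6.001; z_{0.31} = -0.4959, z_{0.77} = 0.7388.
σ = (6.001 − 4.762)/(0.7388 − (-0.4959)) = 1.004.
μ = 4.762 − (-0.4959)·1.004 = 5.260.

μ ≈ 5.260, σ ≈ 1.004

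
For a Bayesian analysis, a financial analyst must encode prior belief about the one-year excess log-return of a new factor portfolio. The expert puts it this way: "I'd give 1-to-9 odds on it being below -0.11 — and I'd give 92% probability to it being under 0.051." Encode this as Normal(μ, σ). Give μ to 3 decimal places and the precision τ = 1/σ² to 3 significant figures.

The p-quantile of Normal(μ,σ) is μ + z_p·σ, with z_{0.1} = -1.282 and z_{0.92} = 1.405.
Eliminate σ: μ = (z₂·x₁ − z₁·x₂)/(z₂ − z₁) = (1.405·-0.11 − (-1.282)·0.051)/2.687 = -0.033.
Then σ = (x₂ − x₁)/(z₂ − z₁) = (0.051 − -0.11)/2.687 = 0.060.
Precision τ = 1/σ² = 1/0.05993² = 278.

μ = -0.033, τ = 278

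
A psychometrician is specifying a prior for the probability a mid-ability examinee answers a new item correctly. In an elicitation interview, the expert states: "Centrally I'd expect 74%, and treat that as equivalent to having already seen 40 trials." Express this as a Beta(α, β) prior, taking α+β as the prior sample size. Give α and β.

α = 29.6, β = 10.4

Under the effective-sample-size interpretation, Beta(α, β) has prior mean α/(α+β) and prior sample size α+β.
So α+β = 40 and α/(α+β) = 0.74, giving α = 0.74·40 = 29.6 and β = 40 − 29.6 = 10.4.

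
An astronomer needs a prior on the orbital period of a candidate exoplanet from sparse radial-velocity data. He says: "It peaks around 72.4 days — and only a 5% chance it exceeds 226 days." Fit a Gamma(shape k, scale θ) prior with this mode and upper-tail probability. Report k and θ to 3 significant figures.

Gamma(k,θ) with k>1 has mode (k−1)θ, so θ = 72.4/(k−1).
Need P(X < 226) = 0.95 with θ tied to k this way. Start at k = 2, θ = 72.4: P(X<226) ≈ 0.818.
Too low — raise k to concentrate. Iterating converges to k ≈ 3.03.
Then θ = 72.4/(3.03−1) ≈ 35.6.

k ≈ 3.03, θ ≈ 35.6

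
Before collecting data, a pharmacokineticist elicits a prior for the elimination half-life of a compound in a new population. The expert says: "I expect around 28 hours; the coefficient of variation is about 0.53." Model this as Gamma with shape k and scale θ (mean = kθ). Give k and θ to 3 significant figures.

k ≈ 3.56, θ ≈ 7.87

For Gamma(k, scale θ): mean = kθ, variance = kθ², so CV = 1/√k.
CV = 0.53, hence k = 1/CV² = 3.56.
Then θ = mean/k = 28/3.56 = 7.87.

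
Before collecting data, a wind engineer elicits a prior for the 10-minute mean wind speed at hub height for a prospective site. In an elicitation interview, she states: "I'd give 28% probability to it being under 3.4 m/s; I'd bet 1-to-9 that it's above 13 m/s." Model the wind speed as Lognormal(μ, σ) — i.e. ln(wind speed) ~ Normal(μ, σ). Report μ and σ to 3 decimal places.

If T ~ Lognormal(μ,σ) then ln T ~ Normal(μ,σ), so the p-quantile of ln T is μ + z_p·σ.
ln(3.4) = 1.224 and ln(13) = 2.565; z_{0.28} = -0.5828, z_{0.9} = 1.282.
σ = (2.565 − 1.224)/(1.282 − (-0.5828)) = 0.719.
μ = 1.224 − (-0.5828)·0.719 = 1.643.

μ ≈ 1.643, σ ≈ 0.719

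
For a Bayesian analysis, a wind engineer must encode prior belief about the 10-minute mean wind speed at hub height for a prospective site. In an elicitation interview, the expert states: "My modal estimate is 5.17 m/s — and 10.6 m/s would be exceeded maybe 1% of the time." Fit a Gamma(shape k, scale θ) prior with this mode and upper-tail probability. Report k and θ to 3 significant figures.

Gamma(k,θ) with k>1 has mode (k−1)θ, so θ = 5.17/(k−1).
Need P(X < 10.6) = 0.99 with θ tied to k this way. Start at k = 2, θ = 5.17: P(X<10.6) ≈ 0.607.
Too low — raise k to concentrate. Iterating converges to k ≈ 10.5.
Then θ = 5.17/(10.5−1) ≈ 0.545.

k ≈ 10.5, θ ≈ 0.545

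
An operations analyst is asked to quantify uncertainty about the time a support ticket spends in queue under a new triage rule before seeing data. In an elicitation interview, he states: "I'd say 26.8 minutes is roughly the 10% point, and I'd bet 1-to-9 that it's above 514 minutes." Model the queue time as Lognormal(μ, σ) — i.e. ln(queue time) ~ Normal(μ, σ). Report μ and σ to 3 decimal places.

μ ≈ 4.765, σ ≈ 1.152

If T ~ Lognormal(μ,σ) then ln T ~ Normal(μ,σ), so the p-quantile of ln T is μ + z_p·σ.
ln(26.8) = 3.288 and ln(514) = 6.242; z_{0.1} = -1.282, z_{0.9} = 1.282.
σ = (6.242 − 3.288)/(1.282 − (-1.282)) = 1.152.
μ = 3.288 − (-1.282)·1.152 = 4.765.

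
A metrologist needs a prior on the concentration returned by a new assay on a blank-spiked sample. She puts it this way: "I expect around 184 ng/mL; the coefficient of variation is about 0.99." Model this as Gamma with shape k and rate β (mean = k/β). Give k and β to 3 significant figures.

k ≈ 1.02, β ≈ 0.00555

For Gamma(k, rate β): mean = k/β, variance = k/β², so CV = 1/√k.
CV = 0.99, hence k = 1/CV² = 1.02.
Then β = k/mean = 1.02/184 = 0.00555.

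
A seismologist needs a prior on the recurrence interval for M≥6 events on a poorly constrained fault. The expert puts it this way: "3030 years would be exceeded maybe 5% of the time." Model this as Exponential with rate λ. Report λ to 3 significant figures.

λ ≈ 0.000989

P(T > 3030.0) = e^(−λ·3030.0) = 0.05, so λ = −ln(0.05)/3030.0 = 0.000989.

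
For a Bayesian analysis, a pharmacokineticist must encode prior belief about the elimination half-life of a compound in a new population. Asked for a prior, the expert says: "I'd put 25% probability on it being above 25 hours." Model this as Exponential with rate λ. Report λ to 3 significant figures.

P(T > 25.0) = e^(−λ·25.0) = 0.25, so λ = −ln(0.25)/25.0 = 0.0555.

λ ≈ 0.0555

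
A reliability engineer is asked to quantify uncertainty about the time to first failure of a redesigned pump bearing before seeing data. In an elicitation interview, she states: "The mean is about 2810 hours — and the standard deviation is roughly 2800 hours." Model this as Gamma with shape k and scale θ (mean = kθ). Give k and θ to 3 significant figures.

For Gamma(k, scale θ): mean = kθ, variance = kθ², so CV = 1/√k.
CV = SD/mean = 2800/2810 = 0.9964, hence k = 1/CV² = 1.01.
Then θ = mean/k = 2810/1.01 = 2790.

k ≈ 1.01, θ ≈ 2790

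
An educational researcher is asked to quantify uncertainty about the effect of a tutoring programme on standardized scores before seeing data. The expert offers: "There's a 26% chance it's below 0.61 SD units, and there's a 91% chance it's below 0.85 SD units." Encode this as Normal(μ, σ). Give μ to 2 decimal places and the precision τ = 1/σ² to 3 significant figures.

μ = 0.69, τ = 68.3

The p-quantile of Normal(μ,σ) is μ + z_p·σ, with z_{0.26} = -0.6433 and z_{0.91} = 1.341.
Eliminate σ: μ = (z₂·x₁ − z₁·x₂)/(z₂ − z₁) = (1.341·0.61 − (-0.6433)·0.85)/1.984 = 0.69.
Then σ = (x₂ − x₁)/(z₂ − z₁) = (0.85 − 0.61)/1.984 = 0.12.
Precision τ = 1/σ² = 1/0.121² = 68.3.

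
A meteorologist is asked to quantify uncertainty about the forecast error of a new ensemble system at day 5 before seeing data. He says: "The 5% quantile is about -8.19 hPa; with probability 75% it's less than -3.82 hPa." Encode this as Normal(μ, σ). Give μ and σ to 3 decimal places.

For Normal(μ,σ), the p-quantile is μ + z_p·σ. Here z_{0.05} = -1.645, z_{0.75} = 0.6745.
So -8.19 = μ − 1.645σ and -3.82 = μ + 0.6745σ.
Subtracting: σ = (-3.82 − -8.19)/(0.6745 − (-1.645)) = 1.884.
Then μ = -8.19 − (-1.645)·1.884 = -5.091.

μ = -5.091, σ = 1.884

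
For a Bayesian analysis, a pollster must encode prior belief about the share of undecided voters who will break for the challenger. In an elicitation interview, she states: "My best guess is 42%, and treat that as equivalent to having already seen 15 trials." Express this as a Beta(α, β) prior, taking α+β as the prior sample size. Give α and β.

α = 6.3, β = 8.7

Under the effective-sample-size interpretation, Beta(α, β) has prior mean α/(α+β) and prior sample size α+β.
So α+β = 15 and α/(α+β) = 0.42, giving α = 0.42·15 = 6.3 and β = 15 − 6.3 = 8.7.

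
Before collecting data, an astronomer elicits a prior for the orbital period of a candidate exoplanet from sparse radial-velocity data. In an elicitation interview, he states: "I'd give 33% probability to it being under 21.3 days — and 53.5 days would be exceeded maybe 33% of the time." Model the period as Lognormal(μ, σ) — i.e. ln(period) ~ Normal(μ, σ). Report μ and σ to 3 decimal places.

μ ≈ 3.519, σ ≈ 1.047

If T ~ Lognormal(μ,σ) then ln T ~ Normal(μ,σ), so the p-quantile of ln T is μ + z_p·σ.
ln(21.3) = 3.059 and ln(53.5) = 3.98; z_{0.33} = -0.4399, z_{0.67} = 0.4399.
σ = (3.98 − 3.059)/(0.4399 − (-0.4399)) = 1.047.
μ = 3.059 − (-0.4399)·1.047 = 3.519.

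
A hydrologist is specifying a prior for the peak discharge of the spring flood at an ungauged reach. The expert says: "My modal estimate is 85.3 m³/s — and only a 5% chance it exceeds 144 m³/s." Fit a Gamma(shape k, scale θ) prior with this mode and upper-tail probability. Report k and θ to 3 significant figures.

Gamma(k,θ) with k>1 has mode (k−1)θ, so θ = 85.3/(k−1).
Need P(X < 144) = 0.95 with θ tied to k this way. Start at k = 2, θ = 85.3: P(X<144) ≈ 0.503.
Too low — raise k to concentrate. Iterating converges to k ≈ 11.2.
Then θ = 85.3/(11.2−1) ≈ 8.38.

k ≈ 11.2, θ ≈ 8.38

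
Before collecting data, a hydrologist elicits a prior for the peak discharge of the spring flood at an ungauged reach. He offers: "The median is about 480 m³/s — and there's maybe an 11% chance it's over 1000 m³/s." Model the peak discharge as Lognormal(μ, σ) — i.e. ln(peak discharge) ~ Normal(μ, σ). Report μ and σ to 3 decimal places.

If T ~ Lognormal(μ,σ) then ln T ~ Normal(μ,σ), so the p-quantile of ln T is μ + z_p·σ.
ln(480) = 6.174 and ln(1000) = 6.908; z_{0.5} = 0, z_{0.89} = 1.227.
σ = (6.908 − 6.174)/(1.227 − (0)) = 0.598.
μ = 6.174 − (0)·0.598 = 6.174.

μ ≈ 6.174, σ ≈ 0.598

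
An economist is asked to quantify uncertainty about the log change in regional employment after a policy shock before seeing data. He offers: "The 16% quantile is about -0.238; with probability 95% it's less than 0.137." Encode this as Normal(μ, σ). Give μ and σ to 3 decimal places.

For Normal(μ,σ), the p-quantile is μ + z_p·σ. Here z_{0.16} = -0.9945, z_{0.95} = 1.645.
So -0.238 = μ − 0.9945σ and 0.137 = μ + 1.645σ.
Subtracting: σ = (0.137 − -0.238)/(1.645 − (-0.9945)) = 0.142.
Then μ = -0.238 − (-0.9945)·0.142 = -0.097.

μ = -0.097, σ = 0.142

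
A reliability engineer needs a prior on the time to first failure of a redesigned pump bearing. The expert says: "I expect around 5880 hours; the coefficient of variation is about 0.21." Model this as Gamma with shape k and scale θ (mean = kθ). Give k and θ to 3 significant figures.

k ≈ 22.7, θ ≈ 259

For Gamma(k, scale θ): mean = kθ, variance = kθ², so CV = 1/√k.
CV = 0.21, hence k = 1/CV² = 22.7.
Then θ = mean/k = 5880/22.7 = 259.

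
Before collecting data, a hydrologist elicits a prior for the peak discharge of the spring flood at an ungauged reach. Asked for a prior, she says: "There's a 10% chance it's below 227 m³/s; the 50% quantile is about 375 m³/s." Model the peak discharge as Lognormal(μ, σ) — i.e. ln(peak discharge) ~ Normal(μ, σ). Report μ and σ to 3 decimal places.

μ ≈ 5.927, σ ≈ 0.392

If T ~ Lognormal(μ,σ) then ln T ~ Normal(μ,σ), so the p-quantile of ln T is μ + z_p·σ.
ln(227) = 5.425 and ln(375) = 5.927; z_{0.1} = -1.282, z_{0.5} = 0.
σ = (5.927 − 5.425)/(0 − (-1.282)) = 0.392.
μ = 5.425 − (-1.282)·0.392 = 5.927.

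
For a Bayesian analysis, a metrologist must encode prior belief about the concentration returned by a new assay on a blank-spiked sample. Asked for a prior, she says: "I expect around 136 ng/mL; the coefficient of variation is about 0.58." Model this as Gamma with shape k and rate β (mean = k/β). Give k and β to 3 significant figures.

k ≈ 2.97, β ≈ 0.0219

For Gamma(k, rate β): mean = k/β, variance = k/β², so CV = 1/√k.
CV = 0.58, hence k = 1/CV² = 2.97.
Then β = k/mean = 2.97/136 = 0.0219.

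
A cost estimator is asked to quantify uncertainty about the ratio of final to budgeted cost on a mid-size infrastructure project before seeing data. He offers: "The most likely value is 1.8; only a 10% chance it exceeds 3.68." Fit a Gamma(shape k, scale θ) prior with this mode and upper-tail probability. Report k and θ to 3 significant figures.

Gamma(k,θ) with k>1 has mode (k−1)θ, so θ = 1.8/(k−1).
Need P(X < 3.68) = 0.9 with θ tied to k this way. Start at k = 2, θ = 1.8: P(X<3.68) ≈ 0.606.
Too low — raise k to concentrate. Iterating converges to k ≈ 4.75.
Then θ = 1.8/(4.75−1) ≈ 0.48.

k ≈ 4.75, θ ≈ 0.48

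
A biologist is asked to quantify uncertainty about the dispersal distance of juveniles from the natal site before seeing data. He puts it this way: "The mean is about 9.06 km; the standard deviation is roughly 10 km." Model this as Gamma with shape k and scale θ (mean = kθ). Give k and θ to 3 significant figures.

For Gamma(k, scale θ): mean = kθ, variance = kθ², so CV = 1/√k.
CV = SD/mean = 10/9.06 = 1.104, hence k = 1/CV² = 0.821.
Then θ = mean/k = 9.06/0.821 = 11.

k ≈ 0.821, θ ≈ 11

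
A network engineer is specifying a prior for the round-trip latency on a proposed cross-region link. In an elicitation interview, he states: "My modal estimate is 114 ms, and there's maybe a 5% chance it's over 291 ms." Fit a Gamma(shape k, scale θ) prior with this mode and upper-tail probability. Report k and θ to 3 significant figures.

k ≈ 4.08, θ ≈ 37

Gamma(k,θ) with k>1 has mode (k−1)θ, so θ = 114/(k−1).
Need P(X < 291) = 0.95 with θ tied to k this way. Start at k = 2, θ = 114: P(X<291) ≈ 0.723.
Too low — raise k to concentrate. Iterating converges to k ≈ 4.08.
Then θ = 114/(4.08−1) ≈ 37.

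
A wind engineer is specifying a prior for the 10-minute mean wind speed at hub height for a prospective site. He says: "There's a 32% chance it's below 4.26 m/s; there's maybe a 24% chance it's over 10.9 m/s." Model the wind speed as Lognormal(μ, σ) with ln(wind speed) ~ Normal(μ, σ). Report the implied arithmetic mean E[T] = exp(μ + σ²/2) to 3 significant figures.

If T ~ Lognormal(μ,σ) then ln T ~ Normal(μ,σ), so the p-quantile of ln T is μ + z_p·σ.
ln(4.26) = 1.449 and ln(10.9) = 2.389; z_{0.32} = -0.4677, z_{0.76} = 0.7063.
σ = (2.389 − 1.449)/(0.7063 − (-0.4677)) = 0.800.
μ = 1.449 − (-0.4677)·0.800 = 1.824.
E[T] = exp(μ + σ²/2) = exp(1.824 + 0.3202) = 8.53 m/s.

E[T] ≈ 8.53 m/s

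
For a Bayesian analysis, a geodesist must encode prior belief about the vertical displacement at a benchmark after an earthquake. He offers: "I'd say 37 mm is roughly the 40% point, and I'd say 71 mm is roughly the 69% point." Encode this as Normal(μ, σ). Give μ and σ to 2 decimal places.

μ = 48.50, σ = 45.38

For Normal(μ,σ), the p-quantile is μ + z_p·σ. Here z_{0.4} = -0.2533, z_{0.69} = 0.4959.
So 37 = μ − 0.2533σ and 71 = μ + 0.4959σ.
Subtracting: σ = (71 − 37)/(0.4959 − (-0.2533)) = 45.38.
Then μ = 37 − (-0.2533)·45.38 = 48.50.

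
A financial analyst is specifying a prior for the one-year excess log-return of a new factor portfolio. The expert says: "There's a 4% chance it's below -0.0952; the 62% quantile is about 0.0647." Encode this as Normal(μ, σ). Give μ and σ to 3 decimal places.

μ = 0.041, σ = 0.078

The p-quantile of Normal(μ,σ) is μ + z_p·σ, with z_{0.04} = -1.751 and z_{0.62} = 0.3055.
Eliminate σ: μ = (z₂·x₁ − z₁·x₂)/(z₂ − z₁) = (0.3055·-0.0952 − (-1.751)·0.0647)/2.056 = 0.041.
Then σ = (x₂ − x₁)/(z₂ − z₁) = (0.0647 − -0.0952)/2.056 = 0.078.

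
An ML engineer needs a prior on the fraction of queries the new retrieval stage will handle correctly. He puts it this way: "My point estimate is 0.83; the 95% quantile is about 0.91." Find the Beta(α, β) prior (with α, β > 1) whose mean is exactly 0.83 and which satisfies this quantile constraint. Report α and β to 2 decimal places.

With mean 0.83 fixed, write α = 0.83s, β = 0.17s where s = α+β.
Need P(θ < 0.91) = 0.95 under Beta(0.83s, 0.17s). Normal approximation: (q−m)/√(m(1−m)/s) ≈ z_{0.95} = 1.64, so s ≈ 0.83·0.17·(1.64)²/(0.91−0.83)² = 59.6.
At s = 59.6: P(θ<0.91) ≈ 0.969. Adjusting to match 0.95 gives s ≈ 47.78.
So α = 0.83·47.78 ≈ 39.66, β = 0.17·47.78 ≈ 8.12.

α ≈ 39.66, β ≈ 8.12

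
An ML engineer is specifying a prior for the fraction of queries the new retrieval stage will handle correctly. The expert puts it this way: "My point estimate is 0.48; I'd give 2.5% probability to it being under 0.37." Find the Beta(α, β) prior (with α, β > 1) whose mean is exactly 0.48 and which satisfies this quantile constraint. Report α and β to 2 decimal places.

α ≈ 37.01, β ≈ 40.09

With mean 0.48 fixed, write α = 0.48s, β = 0.52s where s = α+β.
Need P(θ < 0.37) = 0.025 under Beta(0.48s, 0.52s). Normal approximation: (q−m)/√(m(1−m)/s) ≈ z_{0.025} = -1.96, so s ≈ 0.48·0.52·(-1.96)²/(0.37−0.48)² = 79.2.
At s = 79.2: P(θ<0.37) ≈ 0.023. Adjusting to match 0.025 gives s ≈ 77.10.
So α = 0.48·77.10 ≈ 37.01, β = 0.52·77.10 ≈ 40.09.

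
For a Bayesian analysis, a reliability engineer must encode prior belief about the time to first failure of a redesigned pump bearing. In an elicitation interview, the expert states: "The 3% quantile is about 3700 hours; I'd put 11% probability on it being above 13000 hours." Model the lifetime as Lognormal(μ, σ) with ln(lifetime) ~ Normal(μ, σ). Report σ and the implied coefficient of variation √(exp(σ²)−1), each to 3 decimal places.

If T ~ Lognormal(μ,σ) then ln T ~ Normal(μ,σ), so the p-quantile of ln T is μ + z_p·σ.
ln(3700) = 8.216 and ln(13000) = 9.473; z_{0.03} = -1.881, z_{0.89} = 1.227.
σ = (9.473 − 8.216)/(1.227 − (-1.881)) = 0.404.
μ = 8.216 − (-1.881)·0.404 = 8.977.
CV = √(exp(σ²)−1) = √(exp(0.1635)−1) = 0.422.

σ ≈ 0.404, CV ≈ 0.422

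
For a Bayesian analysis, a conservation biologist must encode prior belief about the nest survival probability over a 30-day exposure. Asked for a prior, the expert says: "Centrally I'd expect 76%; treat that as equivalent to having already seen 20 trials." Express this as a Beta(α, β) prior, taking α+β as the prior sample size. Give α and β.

Under the effective-sample-size interpretation, Beta(α, β) has prior mean α/(α+β) and prior sample size α+β.
So α+β = 20 and α/(α+β) = 0.76, giving α = 0.76·20 = 15.2 and β = 20 − 15.2 = 4.8.

α = 15.2, β = 4.8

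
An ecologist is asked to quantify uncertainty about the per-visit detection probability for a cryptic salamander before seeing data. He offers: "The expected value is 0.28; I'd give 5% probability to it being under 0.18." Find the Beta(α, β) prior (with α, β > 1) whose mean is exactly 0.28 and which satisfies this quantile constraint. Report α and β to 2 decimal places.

α ≈ 13.48, β ≈ 34.66

With mean 0.28 fixed, write α = 0.28s, β = 0.72s where s = α+β.
Need P(θ < 0.18) = 0.05 under Beta(0.28s, 0.72s). Normal approximation: (q−m)/√(m(1−m)/s) ≈ z_{0.05} = -1.64, so s ≈ 0.28·0.72·(-1.64)²/(0.18−0.28)² = 54.5.
At s = 54.5: P(θ<0.18) ≈ 0.039. Adjusting to match 0.05 gives s ≈ 48.14.
So α = 0.28·48.14 ≈ 13.48, β = 0.72·48.14 ≈ 34.66.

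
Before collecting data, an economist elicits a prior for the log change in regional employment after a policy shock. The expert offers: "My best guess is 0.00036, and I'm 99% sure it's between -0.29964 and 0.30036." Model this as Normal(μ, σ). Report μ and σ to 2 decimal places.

A symmetric 99% interval runs μ ± z·σ with z = 2.576.
Half-width = 0.3, so σ = 0.3/2.576 = 0.12.
μ is the stated best guess, 0.00.

μ = 0.00, σ = 0.12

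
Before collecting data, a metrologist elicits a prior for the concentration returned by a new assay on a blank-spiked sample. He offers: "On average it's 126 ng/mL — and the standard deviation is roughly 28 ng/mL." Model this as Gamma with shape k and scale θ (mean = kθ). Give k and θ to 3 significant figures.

For Gamma(k, scale θ): mean = kθ, variance = kθ², so CV = 1/√k.
CV = SD/mean = 28/126 = 0.2222, hence k = 1/CV² = 20.2.
Then θ = mean/k = 126/20.2 = 6.22.

k ≈ 20.2, θ ≈ 6.22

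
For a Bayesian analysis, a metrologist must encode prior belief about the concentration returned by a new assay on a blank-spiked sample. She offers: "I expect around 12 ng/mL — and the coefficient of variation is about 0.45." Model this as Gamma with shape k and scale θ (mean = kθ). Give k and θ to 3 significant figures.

For Gamma(k, scale θ): mean = kθ, variance = kθ², so CV = 1/√k.
CV = 0.45, hence k = 1/CV² = 4.94.
Then θ = mean/k = 12/4.94 = 2.43.

k ≈ 4.94, θ ≈ 2.43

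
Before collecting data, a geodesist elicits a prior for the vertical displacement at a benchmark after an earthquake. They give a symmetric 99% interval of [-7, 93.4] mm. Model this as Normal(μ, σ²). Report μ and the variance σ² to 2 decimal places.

μ = 43.20, σ² = 379.82

A symmetric 99% interval runs μ ± z·σ with z = 2.576.
Half-width = 50.2, so σ = 50.2/2.576 = 19.489 and σ² = 379.82.
μ is the interval midpoint, 43.20.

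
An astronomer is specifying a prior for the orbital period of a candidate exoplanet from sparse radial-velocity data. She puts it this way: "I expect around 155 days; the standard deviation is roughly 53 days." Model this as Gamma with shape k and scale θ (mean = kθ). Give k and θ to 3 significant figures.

For Gamma(k, scale θ): mean = kθ, variance = kθ², so CV = 1/√k.
CV = SD/mean = 53/155 = 0.3419, hence k = 1/CV² = 8.55.
Then θ = mean/k = 155/8.55 = 18.1.

k ≈ 8.55, θ ≈ 18.1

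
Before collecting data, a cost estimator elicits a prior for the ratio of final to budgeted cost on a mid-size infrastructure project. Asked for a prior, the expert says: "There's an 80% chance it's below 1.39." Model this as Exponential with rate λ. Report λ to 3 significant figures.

P(T < 1.39) = 1 − e^(−λ·1.39) = 0.8, so λ = −ln(1−0.8)/1.39 = −ln(0.2)/1.39 = 1.16.

λ ≈ 1.16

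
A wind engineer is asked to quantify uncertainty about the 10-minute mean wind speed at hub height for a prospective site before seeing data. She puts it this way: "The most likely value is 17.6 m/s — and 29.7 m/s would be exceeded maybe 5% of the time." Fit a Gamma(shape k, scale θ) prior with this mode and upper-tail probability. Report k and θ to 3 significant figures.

Gamma(k,θ) with k>1 has mode (k−1)θ, so θ = 17.6/(k−1).
Need P(X < 29.7) = 0.95 with θ tied to k this way. Start at k = 2, θ = 17.6: P(X<29.7) ≈ 0.503.
Too low — raise k to concentrate. Iterating converges to k ≈ 11.2.
Then θ = 17.6/(11.2−1) ≈ 1.73.

k ≈ 11.2, θ ≈ 1.73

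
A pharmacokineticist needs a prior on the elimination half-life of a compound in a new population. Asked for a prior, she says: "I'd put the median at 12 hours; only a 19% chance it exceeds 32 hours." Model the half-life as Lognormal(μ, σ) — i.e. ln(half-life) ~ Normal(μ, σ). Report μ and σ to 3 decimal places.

If T ~ Lognormal(μ,σ) then ln T ~ Normal(μ,σ), so the p-quantile of ln T is μ + z_p·σ.
ln(12) = 2.485 and ln(32) = 3.466; z_{0.5} = 0, z_{0.81} = 0.8779.
σ = (3.466 − 2.485)/(0.8779 − (0)) = 1.117.
μ = 2.485 − (0)·1.117 = 2.485.

μ ≈ 2.485, σ ≈ 1.117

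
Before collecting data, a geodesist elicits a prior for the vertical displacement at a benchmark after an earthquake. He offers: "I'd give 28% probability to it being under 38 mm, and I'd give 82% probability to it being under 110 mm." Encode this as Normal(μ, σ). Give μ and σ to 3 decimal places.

The p-quantile of Normal(μ,σ) is μ + z_p·σ, with z_{0.28} = -0.5828 and z_{0.82} = 0.9154.
Eliminate σ: μ = (z₂·x₁ − z₁·x₂)/(z₂ − z₁) = (0.9154·38 − (-0.5828)·110)/1.498 = 66.010.
Then σ = (x₂ − x₁)/(z₂ − z₁) = (110 − 38)/1.498 = 48.057.

μ = 66.010, σ = 48.057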